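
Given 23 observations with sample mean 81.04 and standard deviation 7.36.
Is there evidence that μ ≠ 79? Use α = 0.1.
One-sample t-test:
H₀: μ = 79
H₁: μ ≠ 79
df = n - 1 = 22
t = (x̄ - μ₀) / (s/√n) = (81.04 - 79) / (7.36/√23) = 1.329
p-value = 0.1974

Since p-value > α = 0.1, we fail to reject H₀.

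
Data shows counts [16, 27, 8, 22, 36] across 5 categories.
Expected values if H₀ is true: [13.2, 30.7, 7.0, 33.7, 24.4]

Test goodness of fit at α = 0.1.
Chi-square goodness of fit test:
H₀: observed counts match expected distribution
H₁: observed counts differ from expected distribution
df = k - 1 = 4
χ² = Σ(O - E)²/E
   = (16 - 13.2)²/13.2 + (27 - 30.7)²/30.7 + (8 - 7.0)²/7.0 + (22 - 33.7)²/33.7 + (36 - 24.4)²/24.4
   = 0.594 + 0.446 + 0.143 + 4.062 + 5.515
   = 10.76
p-value = 0.0294

Since p-value < α = 0.1, we reject H₀.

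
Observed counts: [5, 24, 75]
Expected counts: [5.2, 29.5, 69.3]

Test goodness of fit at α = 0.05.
Chi-square goodness of fit test:
H₀: observed counts match expected distribution
H₁: observed counts differ from expected distribution
df = k - 1 = 2
χ² = Σ(O - E)²/E
   = (5 - 5.2)²/5.2 + (24 - 29.5)²/29.5 + (75 - 69.3)²/69.3
   = 0.008 + 1.025 + 0.469
   = 1.50
p-value = 0.4719

Since p-value > α = 0.05, we fail to reject H₀.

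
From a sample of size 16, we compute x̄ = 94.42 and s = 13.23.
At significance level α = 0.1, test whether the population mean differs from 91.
One-sample t-test:
H₀: μ = 91
H₁: μ ≠ 91
df = n - 1 = 15
t = (x̄ - μ₀) / (s/√n) = (94.42 - 91) / (13.23/√16) = 1.034
p-value = 0.3175

Since p-value > α = 0.1, we fail to reject H₀.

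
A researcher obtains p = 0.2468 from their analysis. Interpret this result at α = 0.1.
Since p = 0.2468 > α = 0.1, fail to reject H₀.
There is insufficient evidence to reject the null hypothesis; the result is not statistically significant at the 0.1 level.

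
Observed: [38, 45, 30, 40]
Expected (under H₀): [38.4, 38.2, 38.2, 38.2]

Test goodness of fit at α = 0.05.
Chi-square goodness of fit test:
H₀: observed counts match expected distribution
H₁: observed counts differ from expected distribution
df = k - 1 = 3
χ² = Σ(O - E)²/E
   = (38 - 38.4)²/38.4 + (45 - 38.2)²/38.2 + (30 - 38.2)²/38.2 + (40 - 38.2)²/38.2
   = 0.004 + 1.210 + 1.760 + 0.085
   = 3.06
p-value = 0.3825

Since p-value > α = 0.05, we fail to reject H₀.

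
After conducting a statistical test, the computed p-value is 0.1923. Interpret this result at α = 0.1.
Since p = 0.1923 > α = 0.1, fail to reject H₀.
There is insufficient evidence to reject the null hypothesis; the result is not statistically significant at the 0.1 level.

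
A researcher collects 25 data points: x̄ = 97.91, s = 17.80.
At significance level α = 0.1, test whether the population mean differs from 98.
One-sample t-test:
H₀: μ = 98
H₁: μ ≠ 98
df = n - 1 = 24
t = (x̄ - μ₀) / (s/√n) = (97.91 - 98) / (17.80/√25) = -0.025
p-value = 0.9800

Since p-value > α = 0.1, we fail to reject H₀.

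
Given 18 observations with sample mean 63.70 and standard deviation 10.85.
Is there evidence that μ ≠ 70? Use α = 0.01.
One-sample t-test:
H₀: μ = 70
H₁: μ ≠ 70
df = n - 1 = 17
t = (x̄ - μ₀) / (s/√n) = (63.70 - 70) / (10.85/√18) = -2.463
p-value = 0.0247

Since p-value > α = 0.01, we fail to reject H₀.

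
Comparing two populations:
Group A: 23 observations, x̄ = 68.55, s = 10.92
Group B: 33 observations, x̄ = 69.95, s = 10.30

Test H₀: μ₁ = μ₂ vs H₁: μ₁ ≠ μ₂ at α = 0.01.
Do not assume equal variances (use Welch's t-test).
Welch's two-sample t-test:
H₀: μ₁ = μ₂
H₁: μ₁ ≠ μ₂
s₁²/n₁ = 10.92²/23 = 5.1846,  s₂²/n₂ = 10.30²/33 = 3.2148
SE = √(s₁²/n₁ + s₂²/n₂) = √(5.1846 + 3.2148) = 2.8982
df (Welch-Satterthwaite) = (s₁²/n₁ + s₂²/n₂)² / [(s₁²/n₁)²/(n₁-1) + (s₂²/n₂)²/(n₂-1)] ≈ 45.67
t = (x̄₁ - x̄₂) / SE = (68.55 - 69.95) / 2.8982 = -1.40 / 2.8982 = -0.483
p-value = 0.6314

Since p-value > α = 0.01, we fail to reject H₀.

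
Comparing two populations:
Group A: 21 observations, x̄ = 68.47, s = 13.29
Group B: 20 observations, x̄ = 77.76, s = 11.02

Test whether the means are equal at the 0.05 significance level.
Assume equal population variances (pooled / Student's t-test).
Student's two-sample t-test (equal variances):
H₀: μ₁ = μ₂
H₁: μ₁ ≠ μ₂
df = n₁ + n₂ - 2 = 39
Pooled variance s_p² = [(n₁-1)s₁² + (n₂-1)s₂²] / (n₁ + n₂ - 2) = [(20)(13.29²) + (19)(11.02²)] / 39 = 149.7397
SE = √(s_p²(1/n₁ + 1/n₂)) = √(149.7397 × (1/21 + 1/20)) = 3.8233
t = (x̄₁ - x̄₂) / SE = (68.47 - 77.76) / 3.8233 = -9.29 / 3.8233 = -2.430
p-value = 0.0198

Since p-value < α = 0.05, we reject H₀.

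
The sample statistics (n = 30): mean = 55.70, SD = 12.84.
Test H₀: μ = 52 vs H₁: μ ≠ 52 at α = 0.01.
One-sample t-test:
H₀: μ = 52
H₁: μ ≠ 52
df = n - 1 = 29
t = (x̄ - μ₀) / (s/√n) = (55.70 - 52) / (12.84/√30) = 1.578
p-value = 0.1253

Since p-value > α = 0.01, we fail to reject H₀.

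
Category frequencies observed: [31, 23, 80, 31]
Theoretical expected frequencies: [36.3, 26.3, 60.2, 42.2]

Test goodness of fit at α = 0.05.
Chi-square goodness of fit test:
H₀: observed counts match expected distribution
H₁: observed counts differ from expected distribution
df = k - 1 = 3
χ² = Σ(O - E)²/E
   = (31 - 36.3)²/36.3 + (23 - 26.3)²/26.3 + (80 - 60.2)²/60.2 + (31 - 42.2)²/42.2
   = 0.774 + 0.414 + 6.512 + 2.973
   = 10.67
p-value = 0.0136

Since p-value < α = 0.05, we reject H₀.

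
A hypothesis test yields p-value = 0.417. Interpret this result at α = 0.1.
Since p = 0.417 > α = 0.1, fail to reject H₀.
There is insufficient evidence to reject the null hypothesis; the result is not statistically significant at the 0.1 level.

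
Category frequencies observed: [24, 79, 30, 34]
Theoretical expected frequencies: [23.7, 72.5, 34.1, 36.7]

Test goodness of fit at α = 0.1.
Chi-square goodness of fit test:
H₀: observed counts match expected distribution
H₁: observed counts differ from expected distribution
df = k - 1 = 3
χ² = Σ(O - E)²/E
   = (24 - 23.7)²/23.7 + (79 - 72.5)²/72.5 + (30 - 34.1)²/34.1 + (34 - 36.7)²/36.7
   = 0.004 + 0.583 + 0.493 + 0.199
   = 1.28
p-value = 0.7343

Since p-value > α = 0.1, we fail to reject H₀.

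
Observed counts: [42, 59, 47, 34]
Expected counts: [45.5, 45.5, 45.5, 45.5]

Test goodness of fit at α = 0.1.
Chi-square goodness of fit test:
H₀: observed counts match expected distribution
H₁: observed counts differ from expected distribution
df = k - 1 = 3
χ² = Σ(O - E)²/E
   = (42 - 45.5)²/45.5 + (59 - 45.5)²/45.5 + (47 - 45.5)²/45.5 + (34 - 45.5)²/45.5
   = 0.269 + 4.005 + 0.049 + 2.907
   = 7.23
p-value = 0.0649

Since p-value < α = 0.1, we reject H₀.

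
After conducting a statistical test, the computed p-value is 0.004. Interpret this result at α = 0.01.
Since p = 0.004 < α = 0.01, reject H₀.
There is sufficient evidence to reject the null hypothesis; the result is statistically significant at the 0.01 level.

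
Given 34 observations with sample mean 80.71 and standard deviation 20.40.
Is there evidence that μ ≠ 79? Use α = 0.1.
One-sample t-test:
H₀: μ = 79
H₁: μ ≠ 79
df = n - 1 = 33
t = (x̄ - μ₀) / (s/√n) = (80.71 - 79) / (20.40/√34) = 0.489
p-value = 0.6282

Since p-value > α = 0.1, we fail to reject H₀.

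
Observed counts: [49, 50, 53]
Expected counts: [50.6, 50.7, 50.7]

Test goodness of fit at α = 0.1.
Chi-square goodness of fit test:
H₀: observed counts match expected distribution
H₁: observed counts differ from expected distribution
df = k - 1 = 2
χ² = Σ(O - E)²/E
   = (49 - 50.6)²/50.6 + (50 - 50.7)²/50.7 + (53 - 50.7)²/50.7
   = 0.051 + 0.010 + 0.104
   = 0.16
p-value = 0.9210

Since p-value > α = 0.1, we fail to reject H₀.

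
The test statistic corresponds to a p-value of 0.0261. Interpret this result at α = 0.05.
Since p = 0.0261 < α = 0.05, reject H₀.
There is sufficient evidence to reject the null hypothesis; the result is statistically significant at the 0.05 level.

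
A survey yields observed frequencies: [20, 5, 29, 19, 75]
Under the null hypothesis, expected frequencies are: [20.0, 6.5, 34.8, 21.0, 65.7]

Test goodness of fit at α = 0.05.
Chi-square goodness of fit test:
H₀: observed counts match expected distribution
H₁: observed counts differ from expected distribution
df = k - 1 = 4
χ² = Σ(O - E)²/E
   = (20 - 20.0)²/20.0 + (5 - 6.5)²/6.5 + (29 - 34.8)²/34.8 + (19 - 21.0)²/21.0 + (75 - 65.7)²/65.7
   = 0.000 + 0.346 + 0.967 + 0.190 + 1.316
   = 2.82
p-value = 0.5884

Since p-value > α = 0.05, we fail to reject H₀.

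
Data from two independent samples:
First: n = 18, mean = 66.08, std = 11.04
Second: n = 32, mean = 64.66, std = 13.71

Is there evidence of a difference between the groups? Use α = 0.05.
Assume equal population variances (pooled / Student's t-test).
Student's two-sample t-test (equal variances):
H₀: μ₁ = μ₂
H₁: μ₁ ≠ μ₂
df = n₁ + n₂ - 2 = 48
Pooled variance s_p² = [(n₁-1)s₁² + (n₂-1)s₂²] / (n₁ + n₂ - 2) = [(17)(11.04²) + (31)(13.71²)] / 48 = 164.5599
SE = √(s_p²(1/n₁ + 1/n₂)) = √(164.5599 × (1/18 + 1/32)) = 3.7795
t = (x̄₁ - x̄₂) / SE = (66.08 - 64.66) / 3.7795 = 1.42 / 3.7795 = 0.376
p-value = 0.7088

Since p-value > α = 0.05, we fail to reject H₀.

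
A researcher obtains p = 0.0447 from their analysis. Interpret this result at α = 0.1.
Since p = 0.0447 < α = 0.1, reject H₀.
There is sufficient evidence to reject the null hypothesis; the result is statistically significant at the 0.1 level.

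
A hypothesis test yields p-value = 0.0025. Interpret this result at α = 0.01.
Since p = 0.0025 < α = 0.01, reject H₀.
There is sufficient evidence to reject the null hypothesis; the result is statistically significant at the 0.01 level.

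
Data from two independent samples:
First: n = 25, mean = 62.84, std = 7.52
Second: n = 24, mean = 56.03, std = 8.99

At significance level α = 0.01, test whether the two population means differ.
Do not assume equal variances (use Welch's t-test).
Welch's two-sample t-test:
H₀: μ₁ = μ₂
H₁: μ₁ ≠ μ₂
s₁²/n₁ = 7.52²/25 = 2.2620,  s₂²/n₂ = 8.99²/24 = 3.3675
SE = √(s₁²/n₁ + s₂²/n₂) = √(2.2620 + 3.3675) = 2.3727
df (Welch-Satterthwaite) = (s₁²/n₁ + s₂²/n₂)² / [(s₁²/n₁)²/(n₁-1) + (s₂²/n₂)²/(n₂-1)] ≈ 44.87
t = (x̄₁ - x̄₂) / SE = (62.84 - 56.03) / 2.3727 = 6.81 / 2.3727 = 2.870
p-value = 0.0062

Since p-value < α = 0.01, we reject H₀.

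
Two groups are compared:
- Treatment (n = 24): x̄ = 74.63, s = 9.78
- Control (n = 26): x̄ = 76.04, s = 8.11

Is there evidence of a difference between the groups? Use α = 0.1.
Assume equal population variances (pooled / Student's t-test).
Student's two-sample t-test (equal variances):
H₀: μ₁ = μ₂
H₁: μ₁ ≠ μ₂
df = n₁ + n₂ - 2 = 48
Pooled variance s_p² = [(n₁-1)s₁² + (n₂-1)s₂²] / (n₁ + n₂ - 2) = [(23)(9.78²) + (25)(8.11²)] / 48 = 80.0878
SE = √(s_p²(1/n₁ + 1/n₂)) = √(80.0878 × (1/24 + 1/26)) = 2.5332
t = (x̄₁ - x̄₂) / SE = (74.63 - 76.04) / 2.5332 = -1.41 / 2.5332 = -0.557
p-value = 0.5804

Since p-value > α = 0.1, we fail to reject H₀.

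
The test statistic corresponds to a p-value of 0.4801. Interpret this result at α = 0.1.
Since p = 0.4801 > α = 0.1, fail to reject H₀.
There is insufficient evidence to reject the null hypothesis; the result is not statistically significant at the 0.1 level.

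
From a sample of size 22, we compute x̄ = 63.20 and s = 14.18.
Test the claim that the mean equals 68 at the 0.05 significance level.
One-sample t-test:
H₀: μ = 68
H₁: μ ≠ 68
df = n - 1 = 21
t = (x̄ - μ₀) / (s/√n) = (63.20 - 68) / (14.18/√22) = -1.588
p-value = 0.1273

Since p-value > α = 0.05, we fail to reject H₀.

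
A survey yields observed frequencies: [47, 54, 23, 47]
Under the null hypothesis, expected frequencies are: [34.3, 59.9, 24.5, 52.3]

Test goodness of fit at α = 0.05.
Chi-square goodness of fit test:
H₀: observed counts match expected distribution
H₁: observed counts differ from expected distribution
df = k - 1 = 3
χ² = Σ(O - E)²/E
   = (47 - 34.3)²/34.3 + (54 - 59.9)²/59.9 + (23 - 24.5)²/24.5 + (47 - 52.3)²/52.3
   = 4.702 + 0.581 + 0.092 + 0.537
   = 5.91
p-value = 0.1160

Since p-value > α = 0.05, we fail to reject H₀.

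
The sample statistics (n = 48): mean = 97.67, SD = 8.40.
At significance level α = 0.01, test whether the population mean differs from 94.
One-sample t-test:
H₀: μ = 94
H₁: μ ≠ 94
df = n - 1 = 47
t = (x̄ - μ₀) / (s/√n) = (97.67 - 94) / (8.40/√48) = 3.027
p-value = 0.0040

Since p-value < α = 0.01, we reject H₀.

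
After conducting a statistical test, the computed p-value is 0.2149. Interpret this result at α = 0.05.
Since p = 0.2149 > α = 0.05, fail to reject H₀.
There is insufficient evidence to reject the null hypothesis; the result is not statistically significant at the 0.05 level.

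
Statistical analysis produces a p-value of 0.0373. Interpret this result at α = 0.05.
Since p = 0.0373 < α = 0.05, reject H₀.
There is sufficient evidence to reject the null hypothesis; the result is statistically significant at the 0.05 level.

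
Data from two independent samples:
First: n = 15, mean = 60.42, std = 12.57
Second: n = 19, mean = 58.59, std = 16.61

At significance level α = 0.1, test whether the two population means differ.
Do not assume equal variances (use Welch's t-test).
Welch's two-sample t-test:
H₀: μ₁ = μ₂
H₁: μ₁ ≠ μ₂
s₁²/n₁ = 12.57²/15 = 10.5337,  s₂²/n₂ = 16.61²/19 = 14.5206
SE = √(s₁²/n₁ + s₂²/n₂) = √(10.5337 + 14.5206) = 5.0054
df (Welch-Satterthwaite) = (s₁²/n₁ + s₂²/n₂)² / [(s₁²/n₁)²/(n₁-1) + (s₂²/n₂)²/(n₂-1)] ≈ 31.96
t = (x̄₁ - x̄₂) / SE = (60.42 - 58.59) / 5.0054 = 1.83 / 5.0054 = 0.366
p-value = 0.7171

Since p-value > α = 0.1, we fail to reject H₀.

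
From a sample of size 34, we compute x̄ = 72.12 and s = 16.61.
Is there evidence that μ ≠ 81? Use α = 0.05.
One-sample t-test:
H₀: μ = 81
H₁: μ ≠ 81
df = n - 1 = 33
t = (x̄ - μ₀) / (s/√n) = (72.12 - 81) / (16.61/√34) = -3.117
p-value = 0.0038

Since p-value < α = 0.05, we reject H₀.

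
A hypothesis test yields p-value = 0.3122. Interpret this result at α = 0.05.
Since p = 0.3122 > α = 0.05, fail to reject H₀.
There is insufficient evidence to reject the null hypothesis; the result is not statistically significant at the 0.05 level.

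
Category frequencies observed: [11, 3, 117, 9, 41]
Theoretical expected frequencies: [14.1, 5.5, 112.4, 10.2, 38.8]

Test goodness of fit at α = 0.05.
Chi-square goodness of fit test:
H₀: observed counts match expected distribution
H₁: observed counts differ from expected distribution
df = k - 1 = 4
χ² = Σ(O - E)²/E
   = (11 - 14.1)²/14.1 + (3 - 5.5)²/5.5 + (117 - 112.4)²/112.4 + (9 - 10.2)²/10.2 + (41 - 38.8)²/38.8
   = 0.682 + 1.136 + 0.188 + 0.141 + 0.125
   = 2.27
p-value = 0.6859

Since p-value > α = 0.05, we fail to reject H₀.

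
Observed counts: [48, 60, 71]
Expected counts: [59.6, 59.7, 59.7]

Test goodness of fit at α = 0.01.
Chi-square goodness of fit test:
H₀: observed counts match expected distribution
H₁: observed counts differ from expected distribution
df = k - 1 = 2
χ² = Σ(O - E)²/E
   = (48 - 59.6)²/59.6 + (60 - 59.7)²/59.7 + (71 - 59.7)²/59.7
   = 2.258 + 0.002 + 2.139
   = 4.40
p-value = 0.1109

Since p-value > α = 0.01, we fail to reject H₀.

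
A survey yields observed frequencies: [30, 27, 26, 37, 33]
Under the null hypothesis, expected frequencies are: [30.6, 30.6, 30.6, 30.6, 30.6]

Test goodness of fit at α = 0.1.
Chi-square goodness of fit test:
H₀: observed counts match expected distribution
H₁: observed counts differ from expected distribution
df = k - 1 = 4
χ² = Σ(O - E)²/E
   = (30 - 30.6)²/30.6 + (27 - 30.6)²/30.6 + (26 - 30.6)²/30.6 + (37 - 30.6)²/30.6 + (33 - 30.6)²/30.6
   = 0.012 + 0.424 + 0.692 + 1.339 + 0.188
   = 2.65
p-value = 0.6174

Since p-value > α = 0.1, we fail to reject H₀.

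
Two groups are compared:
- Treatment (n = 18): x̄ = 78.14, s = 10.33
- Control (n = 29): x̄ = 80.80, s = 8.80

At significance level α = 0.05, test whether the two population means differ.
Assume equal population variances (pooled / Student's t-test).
Student's two-sample t-test (equal variances):
H₀: μ₁ = μ₂
H₁: μ₁ ≠ μ₂
df = n₁ + n₂ - 2 = 45
Pooled variance s_p² = [(n₁-1)s₁² + (n₂-1)s₂²] / (n₁ + n₂ - 2) = [(17)(10.33²) + (28)(8.80²)] / 45 = 88.4971
SE = √(s_p²(1/n₁ + 1/n₂)) = √(88.4971 × (1/18 + 1/29)) = 2.8228
t = (x̄₁ - x̄₂) / SE = (78.14 - 80.80) / 2.8228 = -2.66 / 2.8228 = -0.942
p-value = 0.3511

Since p-value > α = 0.05, we fail to reject H₀.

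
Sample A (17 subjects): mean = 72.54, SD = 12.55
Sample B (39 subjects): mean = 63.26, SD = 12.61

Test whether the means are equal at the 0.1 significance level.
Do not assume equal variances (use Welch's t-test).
Welch's two-sample t-test:
H₀: μ₁ = μ₂
H₁: μ₁ ≠ μ₂
s₁²/n₁ = 12.55²/17 = 9.2649,  s₂²/n₂ = 12.61²/39 = 4.0772
SE = √(s₁²/n₁ + s₂²/n₂) = √(9.2649 + 4.0772) = 3.6527
df (Welch-Satterthwaite) = (s₁²/n₁ + s₂²/n₂)² / [(s₁²/n₁)²/(n₁-1) + (s₂²/n₂)²/(n₂-1)] ≈ 30.68
t = (x̄₁ - x̄₂) / SE = (72.54 - 63.26) / 3.6527 = 9.28 / 3.6527 = 2.541
p-value = 0.0163

Since p-value < α = 0.1, we reject H₀.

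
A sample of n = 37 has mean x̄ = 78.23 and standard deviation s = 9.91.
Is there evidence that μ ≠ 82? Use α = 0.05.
One-sample t-test:
H₀: μ = 82
H₁: μ ≠ 82
df = n - 1 = 36
t = (x̄ - μ₀) / (s/√n) = (78.23 - 82) / (9.91/√37) = -2.314
p-value = 0.0265

Since p-value < α = 0.05, we reject H₀.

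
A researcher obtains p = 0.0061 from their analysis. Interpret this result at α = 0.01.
Since p = 0.0061 < α = 0.01, reject H₀.
There is sufficient evidence to reject the null hypothesis; the result is statistically significant at the 0.01 level.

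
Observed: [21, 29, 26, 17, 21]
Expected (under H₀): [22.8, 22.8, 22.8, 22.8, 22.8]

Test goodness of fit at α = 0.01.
Chi-square goodness of fit test:
H₀: observed counts match expected distribution
H₁: observed counts differ from expected distribution
df = k - 1 = 4
χ² = Σ(O - E)²/E
   = (21 - 22.8)²/22.8 + (29 - 22.8)²/22.8 + (26 - 22.8)²/22.8 + (17 - 22.8)²/22.8 + (21 - 22.8)²/22.8
   = 0.142 + 1.686 + 0.449 + 1.475 + 0.142
   = 3.89
p-value = 0.4204

Since p-value > α = 0.01, we fail to reject H₀.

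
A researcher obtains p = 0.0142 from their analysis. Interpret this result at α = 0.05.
Since p = 0.0142 < α = 0.05, reject H₀.
There is sufficient evidence to reject the null hypothesis; the result is statistically significant at the 0.05 level.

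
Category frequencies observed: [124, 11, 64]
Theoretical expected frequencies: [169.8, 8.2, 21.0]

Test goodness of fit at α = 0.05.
Chi-square goodness of fit test:
H₀: observed counts match expected distribution
H₁: observed counts differ from expected distribution
df = k - 1 = 2
χ² = Σ(O - E)²/E
   = (124 - 169.8)²/169.8 + (11 - 8.2)²/8.2 + (64 - 21.0)²/21.0
   = 12.354 + 0.956 + 88.048
   = 101.36
p-value < 0.0001

Since p-value < α = 0.05, we reject H₀.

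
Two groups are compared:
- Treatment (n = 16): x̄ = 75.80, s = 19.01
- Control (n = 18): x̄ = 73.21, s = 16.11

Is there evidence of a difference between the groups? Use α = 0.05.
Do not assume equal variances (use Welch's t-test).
Welch's two-sample t-test:
H₀: μ₁ = μ₂
H₁: μ₁ ≠ μ₂
s₁²/n₁ = 19.01²/16 = 22.5863,  s₂²/n₂ = 16.11²/18 = 14.4184
SE = √(s₁²/n₁ + s₂²/n₂) = √(22.5863 + 14.4184) = 6.0831
df (Welch-Satterthwaite) = (s₁²/n₁ + s₂²/n₂)² / [(s₁²/n₁)²/(n₁-1) + (s₂²/n₂)²/(n₂-1)] ≈ 29.62
t = (x̄₁ - x̄₂) / SE = (75.80 - 73.21) / 6.0831 = 2.59 / 6.0831 = 0.426
p-value = 0.6734

Since p-value > α = 0.05, we fail to reject H₀.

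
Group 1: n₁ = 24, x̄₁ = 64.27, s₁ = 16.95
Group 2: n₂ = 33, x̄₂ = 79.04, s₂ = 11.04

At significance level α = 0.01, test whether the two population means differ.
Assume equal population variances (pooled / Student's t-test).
Student's two-sample t-test (equal variances):
H₀: μ₁ = μ₂
H₁: μ₁ ≠ μ₂
df = n₁ + n₂ - 2 = 55
Pooled variance s_p² = [(n₁-1)s₁² + (n₂-1)s₂²] / (n₁ + n₂ - 2) = [(23)(16.95²) + (32)(11.04²)] / 55 = 191.0576
SE = √(s_p²(1/n₁ + 1/n₂)) = √(191.0576 × (1/24 + 1/33)) = 3.7081
t = (x̄₁ - x̄₂) / SE = (64.27 - 79.04) / 3.7081 = -14.77 / 3.7081 = -3.983
p-value = 0.0002

Since p-value < α = 0.01, we reject H₀.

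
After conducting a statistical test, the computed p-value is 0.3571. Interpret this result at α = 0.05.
Since p = 0.3571 > α = 0.05, fail to reject H₀.
There is insufficient evidence to reject the null hypothesis; the result is not statistically significant at the 0.05 level.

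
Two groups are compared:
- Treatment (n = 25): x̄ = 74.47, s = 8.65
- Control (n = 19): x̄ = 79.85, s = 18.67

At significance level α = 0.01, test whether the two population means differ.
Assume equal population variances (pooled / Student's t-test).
Student's two-sample t-test (equal variances):
H₀: μ₁ = μ₂
H₁: μ₁ ≠ μ₂
df = n₁ + n₂ - 2 = 42
Pooled variance s_p² = [(n₁-1)s₁² + (n₂-1)s₂²] / (n₁ + n₂ - 2) = [(24)(8.65²) + (18)(18.67²)] / 42 = 192.1424
SE = √(s_p²(1/n₁ + 1/n₂)) = √(192.1424 × (1/25 + 1/19)) = 4.2188
t = (x̄₁ - x̄₂) / SE = (74.47 - 79.85) / 4.2188 = -5.38 / 4.2188 = -1.275
p-value = 0.2092

Since p-value > α = 0.01, we fail to reject H₀.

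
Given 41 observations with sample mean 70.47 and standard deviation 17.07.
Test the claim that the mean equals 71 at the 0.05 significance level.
One-sample t-test:
H₀: μ = 71
H₁: μ ≠ 71
df = n - 1 = 40
t = (x̄ - μ₀) / (s/√n) = (70.47 - 71) / (17.07/√41) = -0.199
p-value = 0.8434

Since p-value > α = 0.05, we fail to reject H₀.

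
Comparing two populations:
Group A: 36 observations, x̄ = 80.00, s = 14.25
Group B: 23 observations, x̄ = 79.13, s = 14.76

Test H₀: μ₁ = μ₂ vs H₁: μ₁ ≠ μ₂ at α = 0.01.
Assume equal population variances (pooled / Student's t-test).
Student's two-sample t-test (equal variances):
H₀: μ₁ = μ₂
H₁: μ₁ ≠ μ₂
df = n₁ + n₂ - 2 = 57
Pooled variance s_p² = [(n₁-1)s₁² + (n₂-1)s₂²] / (n₁ + n₂ - 2) = [(35)(14.25²) + (22)(14.76²)] / 57 = 208.7729
SE = √(s_p²(1/n₁ + 1/n₂)) = √(208.7729 × (1/36 + 1/23)) = 3.8570
t = (x̄₁ - x̄₂) / SE = (80.00 - 79.13) / 3.8570 = 0.87 / 3.8570 = 0.226
p-value = 0.8223

Since p-value > α = 0.01, we fail to reject H₀.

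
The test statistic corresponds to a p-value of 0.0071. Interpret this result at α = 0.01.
Since p = 0.0071 < α = 0.01, reject H₀.
There is sufficient evidence to reject the null hypothesis; the result is statistically significant at the 0.01 level.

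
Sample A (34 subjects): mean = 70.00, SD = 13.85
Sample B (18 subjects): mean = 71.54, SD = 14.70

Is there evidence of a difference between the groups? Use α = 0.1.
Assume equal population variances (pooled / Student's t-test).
Student's two-sample t-test (equal variances):
H₀: μ₁ = μ₂
H₁: μ₁ ≠ μ₂
df = n₁ + n₂ - 2 = 50
Pooled variance s_p² = [(n₁-1)s₁² + (n₂-1)s₂²] / (n₁ + n₂ - 2) = [(33)(13.85²) + (17)(14.70²)] / 50 = 200.0735
SE = √(s_p²(1/n₁ + 1/n₂)) = √(200.0735 × (1/34 + 1/18)) = 4.1231
t = (x̄₁ - x̄₂) / SE = (70.00 - 71.54) / 4.1231 = -1.54 / 4.1231 = -0.374
p-value = 0.7103

Since p-value > α = 0.1, we fail to reject H₀.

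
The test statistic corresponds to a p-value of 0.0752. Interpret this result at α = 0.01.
Since p = 0.0752 > α = 0.01, fail to reject H₀.
There is insufficient evidence to reject the null hypothesis; the result is not statistically significant at the 0.01 level.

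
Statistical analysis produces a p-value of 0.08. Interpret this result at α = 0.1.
Since p = 0.08 < α = 0.1, reject H₀.
There is sufficient evidence to reject the null hypothesis; the result is statistically significant at the 0.1 level.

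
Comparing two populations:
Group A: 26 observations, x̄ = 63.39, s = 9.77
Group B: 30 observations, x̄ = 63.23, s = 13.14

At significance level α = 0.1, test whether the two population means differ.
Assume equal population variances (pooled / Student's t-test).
Student's two-sample t-test (equal variances):
H₀: μ₁ = μ₂
H₁: μ₁ ≠ μ₂
df = n₁ + n₂ - 2 = 54
Pooled variance s_p² = [(n₁-1)s₁² + (n₂-1)s₂²] / (n₁ + n₂ - 2) = [(25)(9.77²) + (29)(13.14²)] / 54 = 136.9158
SE = √(s_p²(1/n₁ + 1/n₂)) = √(136.9158 × (1/26 + 1/30)) = 3.1353
t = (x̄₁ - x̄₂) / SE = (63.39 - 63.23) / 3.1353 = 0.16 / 3.1353 = 0.051
p-value = 0.9595

Since p-value > α = 0.1, we fail to reject H₀.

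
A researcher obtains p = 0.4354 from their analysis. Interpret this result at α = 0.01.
Since p = 0.4354 > α = 0.01, fail to reject H₀.
There is insufficient evidence to reject the null hypothesis; the result is not statistically significant at the 0.01 level.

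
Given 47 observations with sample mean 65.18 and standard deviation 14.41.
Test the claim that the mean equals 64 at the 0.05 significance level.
One-sample t-test:
H₀: μ = 64
H₁: μ ≠ 64
df = n - 1 = 46
t = (x̄ - μ₀) / (s/√n) = (65.18 - 64) / (14.41/√47) = 0.561
p-value = 0.5773

Since p-value > α = 0.05, we fail to reject H₀.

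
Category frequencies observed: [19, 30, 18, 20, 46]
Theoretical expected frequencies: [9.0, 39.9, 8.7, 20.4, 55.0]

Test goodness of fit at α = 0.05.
Chi-square goodness of fit test:
H₀: observed counts match expected distribution
H₁: observed counts differ from expected distribution
df = k - 1 = 4
χ² = Σ(O - E)²/E
   = (19 - 9.0)²/9.0 + (30 - 39.9)²/39.9 + (18 - 8.7)²/8.7 + (20 - 20.4)²/20.4 + (46 - 55.0)²/55.0
   = 11.111 + 2.456 + 9.941 + 0.008 + 1.473
   = 24.99
p-value = 0.0001

Since p-value < α = 0.05, we reject H₀.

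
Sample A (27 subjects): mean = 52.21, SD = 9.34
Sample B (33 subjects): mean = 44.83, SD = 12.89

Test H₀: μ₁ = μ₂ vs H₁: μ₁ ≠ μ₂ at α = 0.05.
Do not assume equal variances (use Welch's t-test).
Welch's two-sample t-test:
H₀: μ₁ = μ₂
H₁: μ₁ ≠ μ₂
s₁²/n₁ = 9.34²/27 = 3.2309,  s₂²/n₂ = 12.89²/33 = 5.0349
SE = √(s₁²/n₁ + s₂²/n₂) = √(3.2309 + 5.0349) = 2.8750
df (Welch-Satterthwaite) = (s₁²/n₁ + s₂²/n₂)² / [(s₁²/n₁)²/(n₁-1) + (s₂²/n₂)²/(n₂-1)] ≈ 57.24
t = (x̄₁ - x̄₂) / SE = (52.21 - 44.83) / 2.8750 = 7.38 / 2.8750 = 2.567
p-value = 0.0129

Since p-value < α = 0.05, we reject H₀.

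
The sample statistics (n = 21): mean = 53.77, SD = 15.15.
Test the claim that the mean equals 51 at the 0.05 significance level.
One-sample t-test:
H₀: μ = 51
H₁: μ ≠ 51
df = n - 1 = 20
t = (x̄ - μ₀) / (s/√n) = (53.77 - 51) / (15.15/√21) = 0.838
p-value = 0.4120

Since p-value > α = 0.05, we fail to reject H₀.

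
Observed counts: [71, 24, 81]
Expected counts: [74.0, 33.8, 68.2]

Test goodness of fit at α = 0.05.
Chi-square goodness of fit test:
H₀: observed counts match expected distribution
H₁: observed counts differ from expected distribution
df = k - 1 = 2
χ² = Σ(O - E)²/E
   = (71 - 74.0)²/74.0 + (24 - 33.8)²/33.8 + (81 - 68.2)²/68.2
   = 0.122 + 2.841 + 2.402
   = 5.37
p-value = 0.0684

Since p-value > α = 0.05, we fail to reject H₀.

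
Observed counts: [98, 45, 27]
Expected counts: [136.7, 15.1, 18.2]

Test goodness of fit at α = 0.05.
Chi-square goodness of fit test:
H₀: observed counts match expected distribution
H₁: observed counts differ from expected distribution
df = k - 1 = 2
χ² = Σ(O - E)²/E
   = (98 - 136.7)²/136.7 + (45 - 15.1)²/15.1 + (27 - 18.2)²/18.2
   = 10.956 + 59.206 + 4.255
   = 74.42
p-value < 0.0001

Since p-value < α = 0.05, we reject H₀.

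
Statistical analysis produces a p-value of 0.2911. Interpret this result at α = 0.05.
Since p = 0.2911 > α = 0.05, fail to reject H₀.
There is insufficient evidence to reject the null hypothesis; the result is not statistically significant at the 0.05 level.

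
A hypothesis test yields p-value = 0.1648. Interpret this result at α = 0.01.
Since p = 0.1648 > α = 0.01, fail to reject H₀.
There is insufficient evidence to reject the null hypothesis; the result is not statistically significant at the 0.01 level.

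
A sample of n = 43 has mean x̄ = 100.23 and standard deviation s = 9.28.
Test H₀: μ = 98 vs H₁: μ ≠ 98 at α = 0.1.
One-sample t-test:
H₀: μ = 98
H₁: μ ≠ 98
df = n - 1 = 42
t = (x̄ - μ₀) / (s/√n) = (100.23 - 98) / (9.28/√43) = 1.576
p-value = 0.1226

Since p-value > α = 0.1, we fail to reject H₀.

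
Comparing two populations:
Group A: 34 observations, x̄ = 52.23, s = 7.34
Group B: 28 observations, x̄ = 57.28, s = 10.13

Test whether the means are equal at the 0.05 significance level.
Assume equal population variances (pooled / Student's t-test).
Student's two-sample t-test (equal variances):
H₀: μ₁ = μ₂
H₁: μ₁ ≠ μ₂
df = n₁ + n₂ - 2 = 60
Pooled variance s_p² = [(n₁-1)s₁² + (n₂-1)s₂²] / (n₁ + n₂ - 2) = [(33)(7.34²) + (27)(10.13²)] / 60 = 75.8092
SE = √(s_p²(1/n₁ + 1/n₂)) = √(75.8092 × (1/34 + 1/28)) = 2.2220
t = (x̄₁ - x̄₂) / SE = (52.23 - 57.28) / 2.2220 = -5.05 / 2.2220 = -2.273
p-value = 0.0266

Since p-value < α = 0.05, we reject H₀.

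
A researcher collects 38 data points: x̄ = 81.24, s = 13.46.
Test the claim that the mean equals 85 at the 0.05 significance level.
One-sample t-test:
H₀: μ = 85
H₁: μ ≠ 85
df = n - 1 = 37
t = (x̄ - μ₀) / (s/√n) = (81.24 - 85) / (13.46/√38) = -1.722
p-value = 0.0934

Since p-value > α = 0.05, we fail to reject H₀.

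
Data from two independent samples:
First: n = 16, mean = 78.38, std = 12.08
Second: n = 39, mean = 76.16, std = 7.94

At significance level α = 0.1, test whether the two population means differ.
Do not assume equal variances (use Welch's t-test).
Welch's two-sample t-test:
H₀: μ₁ = μ₂
H₁: μ₁ ≠ μ₂
s₁²/n₁ = 12.08²/16 = 9.1204,  s₂²/n₂ = 7.94²/39 = 1.6165
SE = √(s₁²/n₁ + s₂²/n₂) = √(9.1204 + 1.6165) = 3.2767
df (Welch-Satterthwaite) = (s₁²/n₁ + s₂²/n₂)² / [(s₁²/n₁)²/(n₁-1) + (s₂²/n₂)²/(n₂-1)] ≈ 20.53
t = (x̄₁ - x̄₂) / SE = (78.38 - 76.16) / 3.2767 = 2.22 / 3.2767 = 0.678
p-value = 0.5056

Since p-value > α = 0.1, we fail to reject H₀.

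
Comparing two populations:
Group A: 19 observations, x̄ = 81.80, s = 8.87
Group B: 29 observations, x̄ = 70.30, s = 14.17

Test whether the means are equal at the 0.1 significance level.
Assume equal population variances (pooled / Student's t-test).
Student's two-sample t-test (equal variances):
H₀: μ₁ = μ₂
H₁: μ₁ ≠ μ₂
df = n₁ + n₂ - 2 = 46
Pooled variance s_p² = [(n₁-1)s₁² + (n₂-1)s₂²] / (n₁ + n₂ - 2) = [(18)(8.87²) + (28)(14.17²)] / 46 = 153.0059
SE = √(s_p²(1/n₁ + 1/n₂)) = √(153.0059 × (1/19 + 1/29)) = 3.6509
t = (x̄₁ - x̄₂) / SE = (81.80 - 70.30) / 3.6509 = 11.50 / 3.6509 = 3.150
p-value = 0.0029

Since p-value < α = 0.1, we reject H₀.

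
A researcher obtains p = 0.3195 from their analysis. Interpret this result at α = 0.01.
Since p = 0.3195 > α = 0.01, fail to reject H₀.
There is insufficient evidence to reject the null hypothesis; the result is not statistically significant at the 0.01 level.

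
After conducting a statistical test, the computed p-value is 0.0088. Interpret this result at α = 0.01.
Since p = 0.0088 < α = 0.01, reject H₀.
There is sufficient evidence to reject the null hypothesis; the result is statistically significant at the 0.01 level.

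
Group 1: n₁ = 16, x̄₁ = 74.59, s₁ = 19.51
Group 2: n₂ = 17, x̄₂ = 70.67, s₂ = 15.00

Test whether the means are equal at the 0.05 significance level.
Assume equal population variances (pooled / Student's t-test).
Student's two-sample t-test (equal variances):
H₀: μ₁ = μ₂
H₁: μ₁ ≠ μ₂
df = n₁ + n₂ - 2 = 31
Pooled variance s_p² = [(n₁-1)s₁² + (n₂-1)s₂²] / (n₁ + n₂ - 2) = [(15)(19.51²) + (16)(15.00²)] / 31 = 300.3097
SE = √(s_p²(1/n₁ + 1/n₂)) = √(300.3097 × (1/16 + 1/17)) = 6.0361
t = (x̄₁ - x̄₂) / SE = (74.59 - 70.67) / 6.0361 = 3.92 / 6.0361 = 0.649
p-value = 0.5208

Since p-value > α = 0.05, we fail to reject H₀.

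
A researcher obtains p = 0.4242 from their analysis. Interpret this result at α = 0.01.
Since p = 0.4242 > α = 0.01, fail to reject H₀.
There is insufficient evidence to reject the null hypothesis; the result is not statistically significant at the 0.01 level.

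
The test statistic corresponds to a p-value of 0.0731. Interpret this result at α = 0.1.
Since p = 0.0731 < α = 0.1, reject H₀.
There is sufficient evidence to reject the null hypothesis; the result is statistically significant at the 0.1 level.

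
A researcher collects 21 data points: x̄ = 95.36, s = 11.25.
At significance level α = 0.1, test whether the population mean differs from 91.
One-sample t-test:
H₀: μ = 91
H₁: μ ≠ 91
df = n - 1 = 20
t = (x̄ - μ₀) / (s/√n) = (95.36 - 91) / (11.25/√21) = 1.776
p-value = 0.0910

Since p-value < α = 0.1, we reject H₀.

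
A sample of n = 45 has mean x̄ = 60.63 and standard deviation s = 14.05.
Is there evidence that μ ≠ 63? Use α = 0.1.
One-sample t-test:
H₀: μ = 63
H₁: μ ≠ 63
df = n - 1 = 44
t = (x̄ - μ₀) / (s/√n) = (60.63 - 63) / (14.05/√45) = -1.132
p-value = 0.2639

Since p-value > α = 0.1, we fail to reject H₀.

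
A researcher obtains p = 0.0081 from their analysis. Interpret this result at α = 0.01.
Since p = 0.0081 < α = 0.01, reject H₀.
There is sufficient evidence to reject the null hypothesis; the result is statistically significant at the 0.01 level.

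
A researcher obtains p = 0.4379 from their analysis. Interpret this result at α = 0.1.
Since p = 0.4379 > α = 0.1, fail to reject H₀.
There is insufficient evidence to reject the null hypothesis; the result is not statistically significant at the 0.1 level.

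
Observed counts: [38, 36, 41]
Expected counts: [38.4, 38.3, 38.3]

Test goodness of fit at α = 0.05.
Chi-square goodness of fit test:
H₀: observed counts match expected distribution
H₁: observed counts differ from expected distribution
df = k - 1 = 2
χ² = Σ(O - E)²/E
   = (38 - 38.4)²/38.4 + (36 - 38.3)²/38.3 + (41 - 38.3)²/38.3
   = 0.004 + 0.138 + 0.190
   = 0.33
p-value = 0.8468

Since p-value > α = 0.05, we fail to reject H₀.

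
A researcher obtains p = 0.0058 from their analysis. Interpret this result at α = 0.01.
Since p = 0.0058 < α = 0.01, reject H₀.
There is sufficient evidence to reject the null hypothesis; the result is statistically significant at the 0.01 level.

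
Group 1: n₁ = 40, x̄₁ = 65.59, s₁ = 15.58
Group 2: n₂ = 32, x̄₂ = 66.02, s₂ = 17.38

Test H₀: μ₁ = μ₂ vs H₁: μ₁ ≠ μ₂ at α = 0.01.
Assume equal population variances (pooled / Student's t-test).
Student's two-sample t-test (equal variances):
H₀: μ₁ = μ₂
H₁: μ₁ ≠ μ₂
df = n₁ + n₂ - 2 = 70
Pooled variance s_p² = [(n₁-1)s₁² + (n₂-1)s₂²] / (n₁ + n₂ - 2) = [(39)(15.58²) + (31)(17.38²)] / 70 = 269.0102
SE = √(s_p²(1/n₁ + 1/n₂)) = √(269.0102 × (1/40 + 1/32)) = 3.8900
t = (x̄₁ - x̄₂) / SE = (65.59 - 66.02) / 3.8900 = -0.43 / 3.8900 = -0.111
p-value = 0.9123

Since p-value > α = 0.01, we fail to reject H₀.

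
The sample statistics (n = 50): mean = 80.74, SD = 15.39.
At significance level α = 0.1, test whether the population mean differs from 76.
One-sample t-test:
H₀: μ = 76
H₁: μ ≠ 76
df = n - 1 = 49
t = (x̄ - μ₀) / (s/√n) = (80.74 - 76) / (15.39/√50) = 2.178
p-value = 0.0343

Since p-value < α = 0.1, we reject H₀.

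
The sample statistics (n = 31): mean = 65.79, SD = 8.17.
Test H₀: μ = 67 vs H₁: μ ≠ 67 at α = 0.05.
One-sample t-test:
H₀: μ = 67
H₁: μ ≠ 67
df = n - 1 = 30
t = (x̄ - μ₀) / (s/√n) = (65.79 - 67) / (8.17/√31) = -0.825
p-value = 0.4161

Since p-value > α = 0.05, we fail to reject H₀.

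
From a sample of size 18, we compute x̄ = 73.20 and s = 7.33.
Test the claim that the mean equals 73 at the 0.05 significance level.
One-sample t-test:
H₀: μ = 73
H₁: μ ≠ 73
df = n - 1 = 17
t = (x̄ - μ₀) / (s/√n) = (73.20 - 73) / (7.33/√18) = 0.116
p-value = 0.9092

Since p-value > α = 0.05, we fail to reject H₀.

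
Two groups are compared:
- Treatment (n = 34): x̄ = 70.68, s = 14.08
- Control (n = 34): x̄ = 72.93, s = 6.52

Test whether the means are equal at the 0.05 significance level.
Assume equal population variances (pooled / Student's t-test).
Student's two-sample t-test (equal variances):
H₀: μ₁ = μ₂
H₁: μ₁ ≠ μ₂
df = n₁ + n₂ - 2 = 66
Pooled variance s_p² = [(n₁-1)s₁² + (n₂-1)s₂²] / (n₁ + n₂ - 2) = [(33)(14.08²) + (33)(6.52²)] / 66 = 120.3784
SE = √(s_p²(1/n₁ + 1/n₂)) = √(120.3784 × (1/34 + 1/34)) = 2.6610
t = (x̄₁ - x̄₂) / SE = (70.68 - 72.93) / 2.6610 = -2.25 / 2.6610 = -0.846
p-value = 0.4009

Since p-value > α = 0.05, we fail to reject H₀.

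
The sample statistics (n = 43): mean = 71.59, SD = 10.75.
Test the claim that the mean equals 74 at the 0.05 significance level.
One-sample t-test:
H₀: μ = 74
H₁: μ ≠ 74
df = n - 1 = 42
t = (x̄ - μ₀) / (s/√n) = (71.59 - 74) / (10.75/√43) = -1.470
p-value = 0.1490

Since p-value > α = 0.05, we fail to reject H₀.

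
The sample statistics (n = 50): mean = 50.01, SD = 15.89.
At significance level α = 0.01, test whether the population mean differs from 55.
One-sample t-test:
H₀: μ = 55
H₁: μ ≠ 55
df = n - 1 = 49
t = (x̄ - μ₀) / (s/√n) = (50.01 - 55) / (15.89/√50) = -2.221
p-value = 0.0310

Since p-value > α = 0.01, we fail to reject H₀.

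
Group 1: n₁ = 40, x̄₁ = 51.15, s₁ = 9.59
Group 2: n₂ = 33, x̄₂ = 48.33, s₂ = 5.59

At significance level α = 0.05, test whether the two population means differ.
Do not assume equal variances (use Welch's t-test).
Welch's two-sample t-test:
H₀: μ₁ = μ₂
H₁: μ₁ ≠ μ₂
s₁²/n₁ = 9.59²/40 = 2.2992,  s₂²/n₂ = 5.59²/33 = 0.9469
SE = √(s₁²/n₁ + s₂²/n₂) = √(2.2992 + 0.9469) = 1.8017
df (Welch-Satterthwaite) = (s₁²/n₁ + s₂²/n₂)² / [(s₁²/n₁)²/(n₁-1) + (s₂²/n₂)²/(n₂-1)] ≈ 64.42
t = (x̄₁ - x̄₂) / SE = (51.15 - 48.33) / 1.8017 = 2.82 / 1.8017 = 1.565
p-value = 0.1224

Since p-value > α = 0.05, we fail to reject H₀.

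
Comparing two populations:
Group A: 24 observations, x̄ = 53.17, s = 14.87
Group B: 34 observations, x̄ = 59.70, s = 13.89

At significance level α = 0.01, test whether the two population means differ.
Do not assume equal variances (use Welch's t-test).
Welch's two-sample t-test:
H₀: μ₁ = μ₂
H₁: μ₁ ≠ μ₂
s₁²/n₁ = 14.87²/24 = 9.2132,  s₂²/n₂ = 13.89²/34 = 5.6745
SE = √(s₁²/n₁ + s₂²/n₂) = √(9.2132 + 5.6745) = 3.8585
df (Welch-Satterthwaite) = (s₁²/n₁ + s₂²/n₂)² / [(s₁²/n₁)²/(n₁-1) + (s₂²/n₂)²/(n₂-1)] ≈ 47.50
t = (x̄₁ - x̄₂) / SE = (53.17 - 59.70) / 3.8585 = -6.53 / 3.8585 = -1.692
p-value = 0.0971

Since p-value > α = 0.01, we fail to reject H₀.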